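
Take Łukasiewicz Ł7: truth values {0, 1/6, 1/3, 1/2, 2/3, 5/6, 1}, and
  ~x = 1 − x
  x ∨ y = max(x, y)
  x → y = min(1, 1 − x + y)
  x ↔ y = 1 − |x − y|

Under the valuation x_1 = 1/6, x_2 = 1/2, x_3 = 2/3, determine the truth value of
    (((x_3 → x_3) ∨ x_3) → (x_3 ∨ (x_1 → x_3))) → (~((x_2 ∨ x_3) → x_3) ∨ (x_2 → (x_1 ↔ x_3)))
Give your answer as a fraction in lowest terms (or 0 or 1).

x_3 → x_3 = 2/3 → 2/3 = 1
(x_3 → x_3) ∨ x_3 = 1 ∨ 2/3 = 1
x_1 → x_3 = 1/6 → 2/3 = 1
x_3 ∨ (x_1 → x_3) = 2/3 ∨ 1 = 1
((x_3 → x_3) ∨ x_3) → (x_3 ∨ (x_1 → x_3)) = 1 → 1 = 1
x_2 ∨ x_3 = 1/2 ∨ 2/3 = 2/3
(x_2 ∨ x_3) → x_3 = 2/3 → 2/3 = 1
~((x_2 ∨ x_3) → x_3) = ~1 = 0
x_1 ↔ x_3 = 1/6 ↔ 2/3 = 1/2
x_2 → (x_1 ↔ x_3) = 1/2 → 1/2 = 1
~((x_2 ∨ x_3) → x_3) ∨ (x_2 → (x_1 ↔ x_3)) = 0 ∨ 1 = 1
(((x_3 → x_3) ∨ x_3) → (x_3 ∨ (x_1 → x_3))) → (~((x_2 ∨ x_3) → x_3) ∨ (x_2 → (x_1 ↔ x_3))) = 1 → 1 = 1

1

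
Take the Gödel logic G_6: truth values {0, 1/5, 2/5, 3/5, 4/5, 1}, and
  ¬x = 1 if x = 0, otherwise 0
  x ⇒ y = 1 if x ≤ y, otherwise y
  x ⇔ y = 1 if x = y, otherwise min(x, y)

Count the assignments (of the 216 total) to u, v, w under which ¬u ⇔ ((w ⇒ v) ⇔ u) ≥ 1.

30

value 1: 30 assignments (counts)
value 0: 186 assignments
So 30 of the 216 assignments meet the threshold.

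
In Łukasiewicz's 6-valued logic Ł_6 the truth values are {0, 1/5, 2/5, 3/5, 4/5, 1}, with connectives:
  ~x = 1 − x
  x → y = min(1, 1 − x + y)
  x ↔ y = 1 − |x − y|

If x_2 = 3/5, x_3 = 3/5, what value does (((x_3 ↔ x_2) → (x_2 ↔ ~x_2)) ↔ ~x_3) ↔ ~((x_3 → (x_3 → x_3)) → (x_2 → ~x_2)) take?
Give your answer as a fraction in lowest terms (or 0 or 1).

x_3 ↔ x_2 = 3/5 ↔ 3/5 = 1
~x_2 = ~3/5 = 2/5
x_2 ↔ ~x_2 = 3/5 ↔ 2/5 = 4/5
(x_3 ↔ x_2) → (x_2 ↔ ~x_2) = 1 → 4/5 = 4/5
~x_3 = ~3/5 = 2/5
((x_3 ↔ x_2) → (x_2 ↔ ~x_2)) ↔ ~x_3 = 4/5 ↔ 2/5 = 3/5
x_3 → x_3 = 3/5 → 3/5 = 1
x_3 → (x_3 → x_3) = 3/5 → 1 = 1
~x_2 = ~3/5 = 2/5
x_2 → ~x_2 = 3/5 → 2/5 = 4/5
(x_3 → (x_3 → x_3)) → (x_2 → ~x_2) = 1 → 4/5 = 4/5
~((x_3 → (x_3 → x_3)) → (x_2 → ~x_2)) = ~4/5 = 1/5
(((x_3 ↔ x_2) → (x_2 ↔ ~x_2)) ↔ ~x_3) ↔ ~((x_3 → (x_3 → x_3)) → (x_2 → ~x_2)) = 3/5 ↔ 1/5 = 3/5

3/5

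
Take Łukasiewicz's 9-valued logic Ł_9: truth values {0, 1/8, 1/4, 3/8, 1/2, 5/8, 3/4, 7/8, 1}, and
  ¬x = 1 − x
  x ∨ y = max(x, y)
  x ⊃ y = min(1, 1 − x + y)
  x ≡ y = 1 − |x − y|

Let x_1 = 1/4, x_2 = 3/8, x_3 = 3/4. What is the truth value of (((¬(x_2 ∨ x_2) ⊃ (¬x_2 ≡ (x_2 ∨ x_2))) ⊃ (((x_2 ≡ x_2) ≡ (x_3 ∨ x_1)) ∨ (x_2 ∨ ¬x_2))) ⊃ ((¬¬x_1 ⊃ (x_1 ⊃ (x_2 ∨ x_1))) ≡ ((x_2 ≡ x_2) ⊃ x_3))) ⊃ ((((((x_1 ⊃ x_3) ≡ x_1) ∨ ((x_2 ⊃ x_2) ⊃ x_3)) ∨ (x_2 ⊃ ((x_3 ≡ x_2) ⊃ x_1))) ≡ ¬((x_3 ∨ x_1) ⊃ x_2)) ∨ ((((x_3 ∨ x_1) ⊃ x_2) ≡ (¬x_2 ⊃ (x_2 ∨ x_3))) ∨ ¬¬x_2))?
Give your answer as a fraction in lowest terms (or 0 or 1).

5/8

x_2 ∨ x_2 = 3/8 ∨ 3/8 = 3/8
¬(x_2 ∨ x_2) = ¬3/8 = 5/8
¬x_2 = ¬3/8 = 5/8
x_2 ∨ x_2 = 3/8 ∨ 3/8 = 3/8
¬x_2 ≡ (x_2 ∨ x_2) = 5/8 ≡ 3/8 = 3/4
¬(x_2 ∨ x_2) ⊃ (¬x_2 ≡ (x_2 ∨ x_2)) = 5/8 ⊃ 3/4 = 1
x_2 ≡ x_2 = 3/8 ≡ 3/8 = 1
x_3 ∨ x_1 = 3/4 ∨ 1/4 = 3/4
(x_2 ≡ x_2) ≡ (x_3 ∨ x_1) = 1 ≡ 3/4 = 3/4
¬x_2 = ¬3/8 = 5/8
x_2 ∨ ¬x_2 = 3/8 ∨ 5/8 = 5/8
((x_2 ≡ x_2) ≡ (x_3 ∨ x_1)) ∨ (x_2 ∨ ¬x_2) = 3/4 ∨ 5/8 = 3/4
(¬(x_2 ∨ x_2) ⊃ (¬x_2 ≡ (x_2 ∨ x_2))) ⊃ (((x_2 ≡ x_2) ≡ (x_3 ∨ x_1)) ∨ (x_2 ∨ ¬x_2)) = 1 ⊃ 3/4 = 3/4
¬x_1 = ¬1/4 = 3/4
¬¬x_1 = ¬3/4 = 1/4
x_2 ∨ x_1 = 3/8 ∨ 1/4 = 3/8
x_1 ⊃ (x_2 ∨ x_1) = 1/4 ⊃ 3/8 = 1
¬¬x_1 ⊃ (x_1 ⊃ (x_2 ∨ x_1)) = 1/4 ⊃ 1 = 1
x_2 ≡ x_2 = 3/8 ≡ 3/8 = 1
(x_2 ≡ x_2) ⊃ x_3 = 1 ⊃ 3/4 = 3/4
(¬¬x_1 ⊃ (x_1 ⊃ (x_2 ∨ x_1))) ≡ ((x_2 ≡ x_2) ⊃ x_3) = 1 ≡ 3/4 = 3/4
((¬(x_2 ∨ x_2) ⊃ (¬x_2 ≡ (x_2 ∨ x_2))) ⊃ (((x_2 ≡ x_2) ≡ (x_3 ∨ x_1)) ∨ (x_2 ∨ ¬x_2))) ⊃ ((¬¬x_1 ⊃ (x_1 ⊃ (x_2 ∨ x_1))) ≡ ((x_2 ≡ x_2) ⊃ x_3)) = 3/4 ⊃ 3/4 = 1
x_1 ⊃ x_3 = 1/4 ⊃ 3/4 = 1
(x_1 ⊃ x_3) ≡ x_1 = 1 ≡ 1/4 = 1/4
x_2 ⊃ x_2 = 3/8 ⊃ 3/8 = 1
(x_2 ⊃ x_2) ⊃ x_3 = 1 ⊃ 3/4 = 3/4
((x_1 ⊃ x_3) ≡ x_1) ∨ ((x_2 ⊃ x_2) ⊃ x_3) = 1/4 ∨ 3/4 = 3/4
x_3 ≡ x_2 = 3/4 ≡ 3/8 = 5/8
(x_3 ≡ x_2) ⊃ x_1 = 5/8 ⊃ 1/4 = 5/8
x_2 ⊃ ((x_3 ≡ x_2) ⊃ x_1) = 3/8 ⊃ 5/8 = 1
(((x_1 ⊃ x_3) ≡ x_1) ∨ ((x_2 ⊃ x_2) ⊃ x_3)) ∨ (x_2 ⊃ ((x_3 ≡ x_2) ⊃ x_1)) = 3/4 ∨ 1 = 1
x_3 ∨ x_1 = 3/4 ∨ 1/4 = 3/4
(x_3 ∨ x_1) ⊃ x_2 = 3/4 ⊃ 3/8 = 5/8
¬((x_3 ∨ x_1) ⊃ x_2) = ¬5/8 = 3/8
((((x_1 ⊃ x_3) ≡ x_1) ∨ ((x_2 ⊃ x_2) ⊃ x_3)) ∨ (x_2 ⊃ ((x_3 ≡ x_2) ⊃ x_1))) ≡ ¬((x_3 ∨ x_1) ⊃ x_2) = 1 ≡ 3/8 = 3/8
x_3 ∨ x_1 = 3/4 ∨ 1/4 = 3/4
(x_3 ∨ x_1) ⊃ x_2 = 3/4 ⊃ 3/8 = 5/8
¬x_2 = ¬3/8 = 5/8
x_2 ∨ x_3 = 3/8 ∨ 3/4 = 3/4
¬x_2 ⊃ (x_2 ∨ x_3) = 5/8 ⊃ 3/4 = 1
((x_3 ∨ x_1) ⊃ x_2) ≡ (¬x_2 ⊃ (x_2 ∨ x_3)) = 5/8 ≡ 1 = 5/8
¬x_2 = ¬3/8 = 5/8
¬¬x_2 = ¬5/8 = 3/8
(((x_3 ∨ x_1) ⊃ x_2) ≡ (¬x_2 ⊃ (x_2 ∨ x_3))) ∨ ¬¬x_2 = 5/8 ∨ 3/8 = 5/8
(((((x_1 ⊃ x_3) ≡ x_1) ∨ ((x_2 ⊃ x_2) ⊃ x_3)) ∨ (x_2 ⊃ ((x_3 ≡ x_2) ⊃ x_1))) ≡ ¬((x_3 ∨ x_1) ⊃ x_2)) ∨ ((((x_3 ∨ x_1) ⊃ x_2) ≡ (¬x_2 ⊃ (x_2 ∨ x_3))) ∨ ¬¬x_2) = 3/8 ∨ 5/8 = 5/8
(((¬(x_2 ∨ x_2) ⊃ (¬x_2 ≡ (x_2 ∨ x_2))) ⊃ (((x_2 ≡ x_2) ≡ (x_3 ∨ x_1)) ∨ (x_2 ∨ ¬x_2))) ⊃ ((¬¬x_1 ⊃ (x_1 ⊃ (x_2 ∨ x_1))) ≡ ((x_2 ≡ x_2) ⊃ x_3))) ⊃ ((((((x_1 ⊃ x_3) ≡ x_1) ∨ ((x_2 ⊃ x_2) ⊃ x_3)) ∨ (x_2 ⊃ ((x_3 ≡ x_2) ⊃ x_1))) ≡ ¬((x_3 ∨ x_1) ⊃ x_2)) ∨ ((((x_3 ∨ x_1) ⊃ x_2) ≡ (¬x_2 ⊃ (x_2 ∨ x_3))) ∨ ¬¬x_2)) = 1 ⊃ 5/8 = 5/8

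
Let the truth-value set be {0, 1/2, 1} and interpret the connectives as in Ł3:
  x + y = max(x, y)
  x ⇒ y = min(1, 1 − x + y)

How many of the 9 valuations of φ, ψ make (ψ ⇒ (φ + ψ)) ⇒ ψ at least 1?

3

φ = 0, ψ = 0 ↦ 0  <
φ = 0, ψ = 1/2 ↦ 1/2  <
φ = 0, ψ = 1 ↦ 1  ≥
φ = 1/2, ψ = 0 ↦ 0  <
φ = 1/2, ψ = 1/2 ↦ 1/2  <
φ = 1/2, ψ = 1 ↦ 1  ≥
φ = 1, ψ = 0 ↦ 0  <
φ = 1, ψ = 1/2 ↦ 1/2  <
φ = 1, ψ = 1 ↦ 1  ≥
So 3 of the 9 assignments meet the threshold.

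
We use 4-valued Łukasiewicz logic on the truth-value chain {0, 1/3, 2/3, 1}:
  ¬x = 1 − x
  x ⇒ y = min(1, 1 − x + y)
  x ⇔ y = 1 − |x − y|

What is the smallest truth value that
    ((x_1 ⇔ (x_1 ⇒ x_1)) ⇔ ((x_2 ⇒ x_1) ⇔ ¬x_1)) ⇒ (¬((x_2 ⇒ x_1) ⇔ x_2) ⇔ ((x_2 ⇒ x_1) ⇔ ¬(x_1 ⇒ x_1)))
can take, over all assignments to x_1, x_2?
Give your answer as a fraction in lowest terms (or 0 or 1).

1/3

Take x_1 = 1/3, x_2 = 0:
x_1 ⇒ x_1 = 1/3 ⇒ 1/3 = 1
x_1 ⇔ (x_1 ⇒ x_1) = 1/3 ⇔ 1 = 1/3
x_2 ⇒ x_1 = 0 ⇒ 1/3 = 1
¬x_1 = ¬1/3 = 2/3
(x_2 ⇒ x_1) ⇔ ¬x_1 = 1 ⇔ 2/3 = 2/3
(x_1 ⇔ (x_1 ⇒ x_1)) ⇔ ((x_2 ⇒ x_1) ⇔ ¬x_1) = 1/3 ⇔ 2/3 = 2/3
x_2 ⇒ x_1 = 0 ⇒ 1/3 = 1
(x_2 ⇒ x_1) ⇔ x_2 = 1 ⇔ 0 = 0
¬((x_2 ⇒ x_1) ⇔ x_2) = ¬0 = 1
x_2 ⇒ x_1 = 0 ⇒ 1/3 = 1
x_1 ⇒ x_1 = 1/3 ⇒ 1/3 = 1
¬(x_1 ⇒ x_1) = ¬1 = 0
(x_2 ⇒ x_1) ⇔ ¬(x_1 ⇒ x_1) = 1 ⇔ 0 = 0
¬((x_2 ⇒ x_1) ⇔ x_2) ⇔ ((x_2 ⇒ x_1) ⇔ ¬(x_1 ⇒ x_1)) = 1 ⇔ 0 = 0
((x_1 ⇔ (x_1 ⇒ x_1)) ⇔ ((x_2 ⇒ x_1) ⇔ ¬x_1)) ⇒ (¬((x_2 ⇒ x_1) ⇔ x_2) ⇔ ((x_2 ⇒ x_1) ⇔ ¬(x_1 ⇒ x_1))) = 2/3 ⇒ 0 = 1/3
No assignment yields a value below 1/3, so this is the minimum.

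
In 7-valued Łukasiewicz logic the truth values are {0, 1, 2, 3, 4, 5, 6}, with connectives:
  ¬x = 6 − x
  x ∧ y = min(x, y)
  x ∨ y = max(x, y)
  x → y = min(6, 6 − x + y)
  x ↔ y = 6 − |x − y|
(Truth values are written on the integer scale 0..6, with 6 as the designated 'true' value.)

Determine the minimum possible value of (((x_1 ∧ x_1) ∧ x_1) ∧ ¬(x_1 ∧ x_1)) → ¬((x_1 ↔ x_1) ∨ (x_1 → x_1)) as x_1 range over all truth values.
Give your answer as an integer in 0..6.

Take x_1 = 3:
x_1 ∧ x_1 = 3 ∧ 3 = 3
(x_1 ∧ x_1) ∧ x_1 = 3 ∧ 3 = 3
x_1 ∧ x_1 = 3 ∧ 3 = 3
¬(x_1 ∧ x_1) = ¬3 = 3
((x_1 ∧ x_1) ∧ x_1) ∧ ¬(x_1 ∧ x_1) = 3 ∧ 3 = 3
x_1 ↔ x_1 = 3 ↔ 3 = 6
x_1 → x_1 = 3 → 3 = 6
(x_1 ↔ x_1) ∨ (x_1 → x_1) = 6 ∨ 6 = 6
¬((x_1 ↔ x_1) ∨ (x_1 → x_1)) = ¬6 = 0
(((x_1 ∧ x_1) ∧ x_1) ∧ ¬(x_1 ∧ x_1)) → ¬((x_1 ↔ x_1) ∨ (x_1 → x_1)) = 3 → 0 = 3
No assignment yields a value below 3, so this is the minimum.

3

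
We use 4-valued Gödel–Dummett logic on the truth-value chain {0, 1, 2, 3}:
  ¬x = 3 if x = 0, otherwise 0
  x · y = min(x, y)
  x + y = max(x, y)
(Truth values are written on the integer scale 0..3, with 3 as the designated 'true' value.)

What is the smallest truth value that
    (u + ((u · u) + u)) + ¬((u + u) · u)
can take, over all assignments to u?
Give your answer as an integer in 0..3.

1

Take u = 1:
u · u = 1 · 1 = 1
(u · u) + u = 1 + 1 = 1
u + ((u · u) + u) = 1 + 1 = 1
u + u = 1 + 1 = 1
(u + u) · u = 1 · 1 = 1
¬((u + u) · u) = ¬1 = 0
(u + ((u · u) + u)) + ¬((u + u) · u) = 1 + 0 = 1
No assignment yields a value below 1, so this is the minimum.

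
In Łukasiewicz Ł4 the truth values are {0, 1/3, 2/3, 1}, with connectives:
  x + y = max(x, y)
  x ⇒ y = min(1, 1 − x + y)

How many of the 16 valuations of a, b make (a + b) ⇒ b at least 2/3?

13

a = 0, b = 0 ↦ 1  ≥
a = 0, b = 1/3 ↦ 1  ≥
a = 0, b = 2/3 ↦ 1  ≥
a = 0, b = 1 ↦ 1  ≥
a = 1/3, b = 0 ↦ 2/3  ≥
a = 1/3, b = 1/3 ↦ 1  ≥
a = 1/3, b = 2/3 ↦ 1  ≥
a = 1/3, b = 1 ↦ 1  ≥
a = 2/3, b = 0 ↦ 1/3  <
a = 2/3, b = 1/3 ↦ 2/3  ≥
a = 2/3, b = 2/3 ↦ 1  ≥
a = 2/3, b = 1 ↦ 1  ≥
a = 1, b = 0 ↦ 0  <
a = 1, b = 1/3 ↦ 1/3  <
a = 1, b = 2/3 ↦ 2/3  ≥
a = 1, b = 1 ↦ 1  ≥
So 13 of the 16 assignments meet the threshold.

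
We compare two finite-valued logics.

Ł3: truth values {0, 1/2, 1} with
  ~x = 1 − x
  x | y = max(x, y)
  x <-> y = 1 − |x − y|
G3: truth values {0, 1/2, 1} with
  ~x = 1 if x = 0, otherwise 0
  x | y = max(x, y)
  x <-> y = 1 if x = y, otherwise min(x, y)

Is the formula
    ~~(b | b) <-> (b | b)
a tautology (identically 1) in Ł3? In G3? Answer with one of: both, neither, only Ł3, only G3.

In Ł3: every assignment gives 1 — tautology.
In G3: at b = 1/2 the value is 1/2 — not a tautology.

only Ł3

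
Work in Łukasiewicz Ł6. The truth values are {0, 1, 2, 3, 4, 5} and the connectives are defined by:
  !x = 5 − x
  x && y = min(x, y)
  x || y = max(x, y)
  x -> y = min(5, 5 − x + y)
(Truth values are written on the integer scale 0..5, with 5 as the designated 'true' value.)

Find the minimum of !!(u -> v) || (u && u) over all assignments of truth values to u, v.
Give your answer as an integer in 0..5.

3

Take u = 2, v = 0:
u -> v = 2 -> 0 = 3
!(u -> v) = !3 = 2
!!(u -> v) = !2 = 3
u && u = 2 && 2 = 2
!!(u -> v) || (u && u) = 3 || 2 = 3
No assignment yields a value below 3, so this is the minimum.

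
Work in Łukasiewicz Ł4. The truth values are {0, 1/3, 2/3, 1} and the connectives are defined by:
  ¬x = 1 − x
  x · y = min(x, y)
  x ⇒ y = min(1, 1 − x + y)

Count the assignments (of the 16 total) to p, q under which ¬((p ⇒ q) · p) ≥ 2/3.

p = 0, q = 0 ↦ 1  ≥
p = 0, q = 1/3 ↦ 1  ≥
p = 0, q = 2/3 ↦ 1  ≥
p = 0, q = 1 ↦ 1  ≥
p = 1/3, q = 0 ↦ 2/3  ≥
p = 1/3, q = 1/3 ↦ 2/3  ≥
p = 1/3, q = 2/3 ↦ 2/3  ≥
p = 1/3, q = 1 ↦ 2/3  ≥
p = 2/3, q = 0 ↦ 2/3  ≥
p = 2/3, q = 1/3 ↦ 1/3  <
p = 2/3, q = 2/3 ↦ 1/3  <
p = 2/3, q = 1 ↦ 1/3  <
p = 1, q = 0 ↦ 1  ≥
p = 1, q = 1/3 ↦ 2/3  ≥
p = 1, q = 2/3 ↦ 1/3  <
p = 1, q = 1 ↦ 0  <
So 11 of the 16 assignments meet the threshold.

11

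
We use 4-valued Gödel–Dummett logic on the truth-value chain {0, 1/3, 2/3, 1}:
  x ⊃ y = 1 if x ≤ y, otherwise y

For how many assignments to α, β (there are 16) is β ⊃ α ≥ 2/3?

α = 0, β = 0 ↦ 1  ≥
α = 0, β = 1/3 ↦ 0  <
α = 0, β = 2/3 ↦ 0  <
α = 0, β = 1 ↦ 0  <
α = 1/3, β = 0 ↦ 1  ≥
α = 1/3, β = 1/3 ↦ 1  ≥
α = 1/3, β = 2/3 ↦ 1/3  <
α = 1/3, β = 1 ↦ 1/3  <
α = 2/3, β = 0 ↦ 1  ≥
α = 2/3, β = 1/3 ↦ 1  ≥
α = 2/3, β = 2/3 ↦ 1  ≥
α = 2/3, β = 1 ↦ 2/3  ≥
α = 1, β = 0 ↦ 1  ≥
α = 1, β = 1/3 ↦ 1  ≥
α = 1, β = 2/3 ↦ 1  ≥
α = 1, β = 1 ↦ 1  ≥
So 11 of the 16 assignments meet the threshold.

11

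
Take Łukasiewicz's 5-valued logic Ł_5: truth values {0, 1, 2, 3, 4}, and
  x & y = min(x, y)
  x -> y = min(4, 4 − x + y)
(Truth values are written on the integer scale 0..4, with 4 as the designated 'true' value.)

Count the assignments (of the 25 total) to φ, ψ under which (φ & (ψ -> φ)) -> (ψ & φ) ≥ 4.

15

value 4: 15 assignments (counts)
value 3: 4 assignments
value 2: 3 assignments
value 1: 2 assignments
value 0: 1 assignment
So 15 of the 25 assignments meet the threshold.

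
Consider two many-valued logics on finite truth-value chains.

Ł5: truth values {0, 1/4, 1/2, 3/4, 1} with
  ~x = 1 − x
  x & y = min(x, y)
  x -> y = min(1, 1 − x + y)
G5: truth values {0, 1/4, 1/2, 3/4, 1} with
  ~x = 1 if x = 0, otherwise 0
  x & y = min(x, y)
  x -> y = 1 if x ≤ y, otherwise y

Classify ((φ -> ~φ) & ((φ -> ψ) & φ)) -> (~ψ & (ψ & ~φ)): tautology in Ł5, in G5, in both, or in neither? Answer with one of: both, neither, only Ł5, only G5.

only G5

In Ł5: at φ = 1/4, ψ = 0 the value is 3/4 — not a tautology.
In G5: every assignment gives 1 — tautology.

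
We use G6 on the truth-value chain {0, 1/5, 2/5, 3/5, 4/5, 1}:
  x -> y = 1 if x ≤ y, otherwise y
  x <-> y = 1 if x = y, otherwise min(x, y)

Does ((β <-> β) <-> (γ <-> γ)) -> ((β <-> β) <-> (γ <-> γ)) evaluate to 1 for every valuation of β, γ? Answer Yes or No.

At β = 1/5, γ = 1, for instance:
β <-> β = 1/5 <-> 1/5 = 1
γ <-> γ = 1 <-> 1 = 1
(β <-> β) <-> (γ <-> γ) = 1 <-> 1 = 1
((β <-> β) <-> (γ <-> γ)) -> ((β <-> β) <-> (γ <-> γ)) = 1 -> 1 = 1
and checking the remaining 35 assignments likewise gives ≥ 1 in every case.

Yes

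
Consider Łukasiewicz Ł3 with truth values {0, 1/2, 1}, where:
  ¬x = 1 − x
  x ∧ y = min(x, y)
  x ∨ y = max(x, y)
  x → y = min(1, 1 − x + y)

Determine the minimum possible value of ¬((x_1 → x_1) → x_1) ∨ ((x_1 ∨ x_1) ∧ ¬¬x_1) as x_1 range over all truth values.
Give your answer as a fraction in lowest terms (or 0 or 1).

1/2

Take x_1 = 1/2:
x_1 → x_1 = 1/2 → 1/2 = 1
(x_1 → x_1) → x_1 = 1 → 1/2 = 1/2
¬((x_1 → x_1) → x_1) = ¬1/2 = 1/2
x_1 ∨ x_1 = 1/2 ∨ 1/2 = 1/2
¬x_1 = ¬1/2 = 1/2
¬¬x_1 = ¬1/2 = 1/2
(x_1 ∨ x_1) ∧ ¬¬x_1 = 1/2 ∧ 1/2 = 1/2
¬((x_1 → x_1) → x_1) ∨ ((x_1 ∨ x_1) ∧ ¬¬x_1) = 1/2 ∨ 1/2 = 1/2
No assignment yields a value below 1/2, so this is the minimum.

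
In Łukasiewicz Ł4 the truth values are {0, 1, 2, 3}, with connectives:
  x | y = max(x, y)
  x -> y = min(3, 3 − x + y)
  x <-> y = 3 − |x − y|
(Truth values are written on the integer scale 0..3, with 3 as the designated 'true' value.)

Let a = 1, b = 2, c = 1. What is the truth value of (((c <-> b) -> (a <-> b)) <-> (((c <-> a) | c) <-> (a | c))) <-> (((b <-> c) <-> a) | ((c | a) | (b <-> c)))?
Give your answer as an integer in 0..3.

c <-> b = 1 <-> 2 = 2
a <-> b = 1 <-> 2 = 2
(c <-> b) -> (a <-> b) = 2 -> 2 = 3
c <-> a = 1 <-> 1 = 3
(c <-> a) | c = 3 | 1 = 3
a | c = 1 | 1 = 1
((c <-> a) | c) <-> (a | c) = 3 <-> 1 = 1
((c <-> b) -> (a <-> b)) <-> (((c <-> a) | c) <-> (a | c)) = 3 <-> 1 = 1
b <-> c = 2 <-> 1 = 2
(b <-> c) <-> a = 2 <-> 1 = 2
c | a = 1 | 1 = 1
b <-> c = 2 <-> 1 = 2
(c | a) | (b <-> c) = 1 | 2 = 2
((b <-> c) <-> a) | ((c | a) | (b <-> c)) = 2 | 2 = 2
(((c <-> b) -> (a <-> b)) <-> (((c <-> a) | c) <-> (a | c))) <-> (((b <-> c) <-> a) | ((c | a) | (b <-> c))) = 1 <-> 2 = 2

2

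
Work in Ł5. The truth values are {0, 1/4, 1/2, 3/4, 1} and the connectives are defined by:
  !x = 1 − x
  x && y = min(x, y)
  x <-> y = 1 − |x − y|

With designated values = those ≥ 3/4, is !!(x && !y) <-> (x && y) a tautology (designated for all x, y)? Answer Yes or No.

Counterexample: take x = 1/2, y = 0.
!y = !0 = 1
x && !y = 1/2 && 1 = 1/2
!(x && !y) = !1/2 = 1/2
!!(x && !y) = !1/2 = 1/2
x && y = 1/2 && 0 = 0
!!(x && !y) <-> (x && y) = 1/2 <-> 0 = 1/2
This gives 1/2, which is below 3/4.

No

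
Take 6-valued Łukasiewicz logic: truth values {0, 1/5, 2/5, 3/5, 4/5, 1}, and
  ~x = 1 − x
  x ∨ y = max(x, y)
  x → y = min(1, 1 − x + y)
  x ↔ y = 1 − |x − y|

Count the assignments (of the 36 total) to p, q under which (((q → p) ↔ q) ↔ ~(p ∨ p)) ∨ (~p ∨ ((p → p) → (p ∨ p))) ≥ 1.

value 1: 14 assignments (counts)
value 4/5: 18 assignments
value 3/5: 4 assignments
So 14 of the 36 assignments meet the threshold.

14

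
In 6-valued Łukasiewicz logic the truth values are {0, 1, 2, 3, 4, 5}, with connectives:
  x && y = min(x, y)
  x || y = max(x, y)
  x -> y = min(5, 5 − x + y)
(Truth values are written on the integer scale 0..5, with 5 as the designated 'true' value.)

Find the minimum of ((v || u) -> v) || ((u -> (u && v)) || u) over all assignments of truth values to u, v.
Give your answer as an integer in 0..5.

Take u = 2, v = 0:
v || u = 0 || 2 = 2
(v || u) -> v = 2 -> 0 = 3
u && v = 2 && 0 = 0
u -> (u && v) = 2 -> 0 = 3
(u -> (u && v)) || u = 3 || 2 = 3
((v || u) -> v) || ((u -> (u && v)) || u) = 3 || 3 = 3
No assignment yields a value below 3, so this is the minimum.

3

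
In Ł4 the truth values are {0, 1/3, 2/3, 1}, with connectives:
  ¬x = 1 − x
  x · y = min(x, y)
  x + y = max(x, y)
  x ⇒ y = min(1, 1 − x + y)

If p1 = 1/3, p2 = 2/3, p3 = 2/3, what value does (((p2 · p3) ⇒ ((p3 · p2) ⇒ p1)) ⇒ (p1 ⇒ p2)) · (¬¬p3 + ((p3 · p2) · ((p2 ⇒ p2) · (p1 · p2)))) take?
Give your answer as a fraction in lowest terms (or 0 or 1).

p2 · p3 = 2/3 · 2/3 = 2/3
p3 · p2 = 2/3 · 2/3 = 2/3
(p3 · p2) ⇒ p1 = 2/3 ⇒ 1/3 = 2/3
(p2 · p3) ⇒ ((p3 · p2) ⇒ p1) = 2/3 ⇒ 2/3 = 1
p1 ⇒ p2 = 1/3 ⇒ 2/3 = 1
((p2 · p3) ⇒ ((p3 · p2) ⇒ p1)) ⇒ (p1 ⇒ p2) = 1 ⇒ 1 = 1
¬p3 = ¬2/3 = 1/3
¬¬p3 = ¬1/3 = 2/3
p3 · p2 = 2/3 · 2/3 = 2/3
p2 ⇒ p2 = 2/3 ⇒ 2/3 = 1
p1 · p2 = 1/3 · 2/3 = 1/3
(p2 ⇒ p2) · (p1 · p2) = 1 · 1/3 = 1/3
(p3 · p2) · ((p2 ⇒ p2) · (p1 · p2)) = 2/3 · 1/3 = 1/3
¬¬p3 + ((p3 · p2) · ((p2 ⇒ p2) · (p1 · p2))) = 2/3 + 1/3 = 2/3
(((p2 · p3) ⇒ ((p3 · p2) ⇒ p1)) ⇒ (p1 ⇒ p2)) · (¬¬p3 + ((p3 · p2) · ((p2 ⇒ p2) · (p1 · p2)))) = 1 · 2/3 = 2/3

2/3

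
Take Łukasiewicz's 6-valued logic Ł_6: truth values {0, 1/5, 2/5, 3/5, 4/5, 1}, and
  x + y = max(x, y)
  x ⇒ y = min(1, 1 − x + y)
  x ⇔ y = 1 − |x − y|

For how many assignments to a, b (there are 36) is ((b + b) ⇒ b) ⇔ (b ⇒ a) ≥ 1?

21

value 1: 21 assignments (counts)
value 4/5: 5 assignments
value 3/5: 4 assignments
value 2/5: 3 assignments
value 1/5: 2 assignments
value 0: 1 assignment
So 21 of the 36 assignments meet the threshold.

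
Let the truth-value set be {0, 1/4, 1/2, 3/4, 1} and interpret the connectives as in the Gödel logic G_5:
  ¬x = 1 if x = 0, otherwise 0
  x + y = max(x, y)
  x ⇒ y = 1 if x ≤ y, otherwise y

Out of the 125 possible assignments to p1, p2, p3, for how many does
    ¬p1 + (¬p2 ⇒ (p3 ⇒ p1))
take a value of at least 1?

119

value 1: 119 assignments (counts)
value 3/4: 1 assignment
value 1/2: 2 assignments
value 1/4: 3 assignments
So 119 of the 125 assignments meet the threshold.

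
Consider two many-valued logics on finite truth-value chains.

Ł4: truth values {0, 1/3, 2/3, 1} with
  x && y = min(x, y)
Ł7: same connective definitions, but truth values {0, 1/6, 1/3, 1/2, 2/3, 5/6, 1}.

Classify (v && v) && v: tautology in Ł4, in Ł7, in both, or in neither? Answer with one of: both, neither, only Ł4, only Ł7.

neither

In Ł4: at v = 0 the value is 0 — not a tautology.
In Ł7: at v = 0 the value is 0 — not a tautology.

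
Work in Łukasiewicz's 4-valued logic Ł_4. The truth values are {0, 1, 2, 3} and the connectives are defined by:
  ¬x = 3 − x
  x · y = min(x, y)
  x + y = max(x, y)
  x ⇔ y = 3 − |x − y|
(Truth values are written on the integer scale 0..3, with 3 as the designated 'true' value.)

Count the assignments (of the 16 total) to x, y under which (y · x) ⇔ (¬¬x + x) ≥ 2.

x = 0, y = 0 ↦ 3  ≥
x = 0, y = 1 ↦ 3  ≥
x = 0, y = 2 ↦ 3  ≥
x = 0, y = 3 ↦ 3  ≥
x = 1, y = 0 ↦ 2  ≥
x = 1, y = 1 ↦ 3  ≥
x = 1, y = 2 ↦ 3  ≥
x = 1, y = 3 ↦ 3  ≥
x = 2, y = 0 ↦ 1  <
x = 2, y = 1 ↦ 2  ≥
x = 2, y = 2 ↦ 3  ≥
x = 2, y = 3 ↦ 3  ≥
x = 3, y = 0 ↦ 0  <
x = 3, y = 1 ↦ 1  <
x = 3, y = 2 ↦ 2  ≥
x = 3, y = 3 ↦ 3  ≥
So 13 of the 16 assignments meet the threshold.

13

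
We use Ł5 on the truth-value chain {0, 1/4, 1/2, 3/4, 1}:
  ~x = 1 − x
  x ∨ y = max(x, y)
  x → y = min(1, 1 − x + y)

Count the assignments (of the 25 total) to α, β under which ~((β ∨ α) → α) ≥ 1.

1

value 1: 1 assignment (counts)
value 3/4: 2 assignments
value 1/2: 3 assignments
value 1/4: 4 assignments
value 0: 15 assignments
So 1 of the 25 assignments meets the threshold.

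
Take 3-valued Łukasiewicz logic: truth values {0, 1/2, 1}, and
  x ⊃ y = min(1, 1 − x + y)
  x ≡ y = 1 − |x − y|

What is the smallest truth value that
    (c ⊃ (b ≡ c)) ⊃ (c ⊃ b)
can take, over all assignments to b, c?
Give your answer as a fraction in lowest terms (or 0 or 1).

1/2

Take b = 0, c = 1/2:
b ≡ c = 0 ≡ 1/2 = 1/2
c ⊃ (b ≡ c) = 1/2 ⊃ 1/2 = 1
c ⊃ b = 1/2 ⊃ 0 = 1/2
(c ⊃ (b ≡ c)) ⊃ (c ⊃ b) = 1 ⊃ 1/2 = 1/2
No assignment yields a value below 1/2, so this is the minimum.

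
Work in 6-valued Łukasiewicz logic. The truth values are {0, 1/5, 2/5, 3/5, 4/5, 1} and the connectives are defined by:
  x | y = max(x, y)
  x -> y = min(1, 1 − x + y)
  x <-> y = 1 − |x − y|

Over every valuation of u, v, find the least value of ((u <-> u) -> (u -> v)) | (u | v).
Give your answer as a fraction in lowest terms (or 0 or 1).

3/5

Take u = 2/5, v = 0:
u <-> u = 2/5 <-> 2/5 = 1
u -> v = 2/5 -> 0 = 3/5
(u <-> u) -> (u -> v) = 1 -> 3/5 = 3/5
u | v = 2/5 | 0 = 2/5
((u <-> u) -> (u -> v)) | (u | v) = 3/5 | 2/5 = 3/5
No assignment yields a value below 3/5, so this is the minimum.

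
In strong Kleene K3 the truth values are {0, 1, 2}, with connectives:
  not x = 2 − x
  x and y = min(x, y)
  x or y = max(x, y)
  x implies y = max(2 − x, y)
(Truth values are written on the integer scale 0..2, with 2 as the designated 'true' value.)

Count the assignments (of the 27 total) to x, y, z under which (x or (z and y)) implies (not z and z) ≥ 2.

value 2: 5 assignments (counts)
value 1: 14 assignments
value 0: 8 assignments
So 5 of the 27 assignments meet the threshold.

5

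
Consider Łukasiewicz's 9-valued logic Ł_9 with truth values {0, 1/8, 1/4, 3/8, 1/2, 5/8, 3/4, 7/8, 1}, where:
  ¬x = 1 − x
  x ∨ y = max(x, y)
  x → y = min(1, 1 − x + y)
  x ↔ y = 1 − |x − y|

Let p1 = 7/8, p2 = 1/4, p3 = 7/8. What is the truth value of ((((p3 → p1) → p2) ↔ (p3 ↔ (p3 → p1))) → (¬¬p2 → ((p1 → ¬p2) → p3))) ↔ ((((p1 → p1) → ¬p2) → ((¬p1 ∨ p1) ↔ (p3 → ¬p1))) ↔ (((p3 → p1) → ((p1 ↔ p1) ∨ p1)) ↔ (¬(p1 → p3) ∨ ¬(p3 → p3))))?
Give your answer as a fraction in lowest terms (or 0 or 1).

p3 → p1 = 7/8 → 7/8 = 1
(p3 → p1) → p2 = 1 → 1/4 = 1/4
p3 → p1 = 7/8 → 7/8 = 1
p3 ↔ (p3 → p1) = 7/8 ↔ 1 = 7/8
((p3 → p1) → p2) ↔ (p3 ↔ (p3 → p1)) = 1/4 ↔ 7/8 = 3/8
¬p2 = ¬1/4 = 3/4
¬¬p2 = ¬3/4 = 1/4
¬p2 = ¬1/4 = 3/4
p1 → ¬p2 = 7/8 → 3/4 = 7/8
(p1 → ¬p2) → p3 = 7/8 → 7/8 = 1
¬¬p2 → ((p1 → ¬p2) → p3) = 1/4 → 1 = 1
(((p3 → p1) → p2) ↔ (p3 ↔ (p3 → p1))) → (¬¬p2 → ((p1 → ¬p2) → p3)) = 3/8 → 1 = 1
p1 → p1 = 7/8 → 7/8 = 1
¬p2 = ¬1/4 = 3/4
(p1 → p1) → ¬p2 = 1 → 3/4 = 3/4
¬p1 = ¬7/8 = 1/8
¬p1 ∨ p1 = 1/8 ∨ 7/8 = 7/8
¬p1 = ¬7/8 = 1/8
p3 → ¬p1 = 7/8 → 1/8 = 1/4
(¬p1 ∨ p1) ↔ (p3 → ¬p1) = 7/8 ↔ 1/4 = 3/8
((p1 → p1) → ¬p2) → ((¬p1 ∨ p1) ↔ (p3 → ¬p1)) = 3/4 → 3/8 = 5/8
p3 → p1 = 7/8 → 7/8 = 1
p1 ↔ p1 = 7/8 ↔ 7/8 = 1
(p1 ↔ p1) ∨ p1 = 1 ∨ 7/8 = 1
(p3 → p1) → ((p1 ↔ p1) ∨ p1) = 1 → 1 = 1
p1 → p3 = 7/8 → 7/8 = 1
¬(p1 → p3) = ¬1 = 0
p3 → p3 = 7/8 → 7/8 = 1
¬(p3 → p3) = ¬1 = 0
¬(p1 → p3) ∨ ¬(p3 → p3) = 0 ∨ 0 = 0
((p3 → p1) → ((p1 ↔ p1) ∨ p1)) ↔ (¬(p1 → p3) ∨ ¬(p3 → p3)) = 1 ↔ 0 = 0
(((p1 → p1) → ¬p2) → ((¬p1 ∨ p1) ↔ (p3 → ¬p1))) ↔ (((p3 → p1) → ((p1 ↔ p1) ∨ p1)) ↔ (¬(p1 → p3) ∨ ¬(p3 → p3))) = 5/8 ↔ 0 = 3/8
((((p3 → p1) → p2) ↔ (p3 ↔ (p3 → p1))) → (¬¬p2 → ((p1 → ¬p2) → p3))) ↔ ((((p1 → p1) → ¬p2) → ((¬p1 ∨ p1) ↔ (p3 → ¬p1))) ↔ (((p3 → p1) → ((p1 ↔ p1) ∨ p1)) ↔ (¬(p1 → p3) ∨ ¬(p3 → p3)))) = 1 ↔ 3/8 = 3/8

3/8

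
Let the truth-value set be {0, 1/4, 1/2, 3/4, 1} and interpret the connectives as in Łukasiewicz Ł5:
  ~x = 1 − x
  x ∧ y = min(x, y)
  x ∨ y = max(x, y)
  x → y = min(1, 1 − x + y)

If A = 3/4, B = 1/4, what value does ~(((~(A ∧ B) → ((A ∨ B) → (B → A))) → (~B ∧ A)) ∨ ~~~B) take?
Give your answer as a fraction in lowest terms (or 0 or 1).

A ∧ B = 3/4 ∧ 1/4 = 1/4
~(A ∧ B) = ~1/4 = 3/4
A ∨ B = 3/4 ∨ 1/4 = 3/4
B → A = 1/4 → 3/4 = 1
(A ∨ B) → (B → A) = 3/4 → 1 = 1
~(A ∧ B) → ((A ∨ B) → (B → A)) = 3/4 → 1 = 1
~B = ~1/4 = 3/4
~B ∧ A = 3/4 ∧ 3/4 = 3/4
(~(A ∧ B) → ((A ∨ B) → (B → A))) → (~B ∧ A) = 1 → 3/4 = 3/4
~B = ~1/4 = 3/4
~~B = ~3/4 = 1/4
~~~B = ~1/4 = 3/4
((~(A ∧ B) → ((A ∨ B) → (B → A))) → (~B ∧ A)) ∨ ~~~B = 3/4 ∨ 3/4 = 3/4
~(((~(A ∧ B) → ((A ∨ B) → (B → A))) → (~B ∧ A)) ∨ ~~~B) = ~3/4 = 1/4

1/4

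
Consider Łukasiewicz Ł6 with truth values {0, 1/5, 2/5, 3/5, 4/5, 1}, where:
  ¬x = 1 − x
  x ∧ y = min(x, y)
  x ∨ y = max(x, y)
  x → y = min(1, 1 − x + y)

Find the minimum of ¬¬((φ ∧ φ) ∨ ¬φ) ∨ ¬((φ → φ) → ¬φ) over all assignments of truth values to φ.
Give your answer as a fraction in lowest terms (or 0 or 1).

3/5

Take φ = 2/5:
φ ∧ φ = 2/5 ∧ 2/5 = 2/5
¬φ = ¬2/5 = 3/5
(φ ∧ φ) ∨ ¬φ = 2/5 ∨ 3/5 = 3/5
¬((φ ∧ φ) ∨ ¬φ) = ¬3/5 = 2/5
¬¬((φ ∧ φ) ∨ ¬φ) = ¬2/5 = 3/5
φ → φ = 2/5 → 2/5 = 1
¬φ = ¬2/5 = 3/5
(φ → φ) → ¬φ = 1 → 3/5 = 3/5
¬((φ → φ) → ¬φ) = ¬3/5 = 2/5
¬¬((φ ∧ φ) ∨ ¬φ) ∨ ¬((φ → φ) → ¬φ) = 3/5 ∨ 2/5 = 3/5
No assignment yields a value below 3/5, so this is the minimum.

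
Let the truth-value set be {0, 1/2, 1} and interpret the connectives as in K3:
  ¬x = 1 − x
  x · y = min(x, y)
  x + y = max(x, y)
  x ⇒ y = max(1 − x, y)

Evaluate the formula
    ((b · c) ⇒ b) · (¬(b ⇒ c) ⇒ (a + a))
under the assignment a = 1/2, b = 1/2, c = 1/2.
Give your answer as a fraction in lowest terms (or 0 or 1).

b · c = 1/2 · 1/2 = 1/2
(b · c) ⇒ b = 1/2 ⇒ 1/2 = 1/2
b ⇒ c = 1/2 ⇒ 1/2 = 1/2
¬(b ⇒ c) = ¬1/2 = 1/2
a + a = 1/2 + 1/2 = 1/2
¬(b ⇒ c) ⇒ (a + a) = 1/2 ⇒ 1/2 = 1/2
((b · c) ⇒ b) · (¬(b ⇒ c) ⇒ (a + a)) = 1/2 · 1/2 = 1/2

1/2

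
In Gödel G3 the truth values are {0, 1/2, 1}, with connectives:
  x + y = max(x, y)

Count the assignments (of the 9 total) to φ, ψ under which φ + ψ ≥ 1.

5

φ = 0, ψ = 0 ↦ 0  <
φ = 0, ψ = 1/2 ↦ 1/2  <
φ = 0, ψ = 1 ↦ 1  ≥
φ = 1/2, ψ = 0 ↦ 1/2  <
φ = 1/2, ψ = 1/2 ↦ 1/2  <
φ = 1/2, ψ = 1 ↦ 1  ≥
φ = 1, ψ = 0 ↦ 1  ≥
φ = 1, ψ = 1/2 ↦ 1  ≥
φ = 1, ψ = 1 ↦ 1  ≥
So 5 of the 9 assignments meet the threshold.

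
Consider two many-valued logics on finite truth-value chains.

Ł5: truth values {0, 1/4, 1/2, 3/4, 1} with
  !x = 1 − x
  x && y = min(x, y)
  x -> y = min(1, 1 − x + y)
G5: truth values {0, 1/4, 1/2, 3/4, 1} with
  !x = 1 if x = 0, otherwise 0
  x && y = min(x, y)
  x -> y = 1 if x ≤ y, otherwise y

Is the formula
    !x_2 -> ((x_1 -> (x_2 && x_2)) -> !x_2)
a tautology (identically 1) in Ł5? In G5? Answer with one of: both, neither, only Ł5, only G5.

In Ł5: every assignment gives 1 — tautology.
In G5: every assignment gives 1 — tautology.

both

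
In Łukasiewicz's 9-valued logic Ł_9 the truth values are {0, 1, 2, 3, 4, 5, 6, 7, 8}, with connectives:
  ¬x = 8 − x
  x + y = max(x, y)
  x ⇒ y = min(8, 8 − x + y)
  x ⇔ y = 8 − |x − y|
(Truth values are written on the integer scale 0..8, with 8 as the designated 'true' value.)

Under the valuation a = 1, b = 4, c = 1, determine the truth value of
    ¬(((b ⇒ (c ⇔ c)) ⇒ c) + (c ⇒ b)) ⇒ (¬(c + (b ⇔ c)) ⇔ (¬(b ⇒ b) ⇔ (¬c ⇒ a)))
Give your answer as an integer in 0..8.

8

c ⇔ c = 1 ⇔ 1 = 8
b ⇒ (c ⇔ c) = 4 ⇒ 8 = 8
(b ⇒ (c ⇔ c)) ⇒ c = 8 ⇒ 1 = 1
c ⇒ b = 1 ⇒ 4 = 8
((b ⇒ (c ⇔ c)) ⇒ c) + (c ⇒ b) = 1 + 8 = 8
¬(((b ⇒ (c ⇔ c)) ⇒ c) + (c ⇒ b)) = ¬8 = 0
b ⇔ c = 4 ⇔ 1 = 5
c + (b ⇔ c) = 1 + 5 = 5
¬(c + (b ⇔ c)) = ¬5 = 3
b ⇒ b = 4 ⇒ 4 = 8
¬(b ⇒ b) = ¬8 = 0
¬c = ¬1 = 7
¬c ⇒ a = 7 ⇒ 1 = 2
¬(b ⇒ b) ⇔ (¬c ⇒ a) = 0 ⇔ 2 = 6
¬(c + (b ⇔ c)) ⇔ (¬(b ⇒ b) ⇔ (¬c ⇒ a)) = 3 ⇔ 6 = 5
¬(((b ⇒ (c ⇔ c)) ⇒ c) + (c ⇒ b)) ⇒ (¬(c + (b ⇔ c)) ⇔ (¬(b ⇒ b) ⇔ (¬c ⇒ a))) = 0 ⇒ 5 = 8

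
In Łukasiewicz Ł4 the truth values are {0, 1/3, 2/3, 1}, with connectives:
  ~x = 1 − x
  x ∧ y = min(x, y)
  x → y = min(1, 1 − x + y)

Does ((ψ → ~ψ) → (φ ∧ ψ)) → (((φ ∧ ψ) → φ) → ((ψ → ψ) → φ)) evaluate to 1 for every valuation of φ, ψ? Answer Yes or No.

No

Counterexample: take φ = 0, ψ = 2/3.
~ψ = ~2/3 = 1/3
ψ → ~ψ = 2/3 → 1/3 = 2/3
φ ∧ ψ = 0 ∧ 2/3 = 0
(ψ → ~ψ) → (φ ∧ ψ) = 2/3 → 0 = 1/3
φ ∧ ψ = 0 ∧ 2/3 = 0
(φ ∧ ψ) → φ = 0 → 0 = 1
ψ → ψ = 2/3 → 2/3 = 1
(ψ → ψ) → φ = 1 → 0 = 0
((φ ∧ ψ) → φ) → ((ψ → ψ) → φ) = 1 → 0 = 0
((ψ → ~ψ) → (φ ∧ ψ)) → (((φ ∧ ψ) → φ) → ((ψ → ψ) → φ)) = 1/3 → 0 = 2/3
This gives 2/3 ≠ 1.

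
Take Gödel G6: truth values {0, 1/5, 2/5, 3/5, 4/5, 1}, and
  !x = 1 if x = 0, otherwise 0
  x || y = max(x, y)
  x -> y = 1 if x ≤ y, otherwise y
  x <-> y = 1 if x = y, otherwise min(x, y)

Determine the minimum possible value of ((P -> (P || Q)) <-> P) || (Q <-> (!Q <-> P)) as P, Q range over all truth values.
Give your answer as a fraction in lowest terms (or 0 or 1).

Take P = 0, Q = 1/5:
P || Q = 0 || 1/5 = 1/5
P -> (P || Q) = 0 -> 1/5 = 1
(P -> (P || Q)) <-> P = 1 <-> 0 = 0
!Q = !1/5 = 0
!Q <-> P = 0 <-> 0 = 1
Q <-> (!Q <-> P) = 1/5 <-> 1 = 1/5
((P -> (P || Q)) <-> P) || (Q <-> (!Q <-> P)) = 0 || 1/5 = 1/5
No assignment yields a value below 1/5, so this is the minimum.

1/5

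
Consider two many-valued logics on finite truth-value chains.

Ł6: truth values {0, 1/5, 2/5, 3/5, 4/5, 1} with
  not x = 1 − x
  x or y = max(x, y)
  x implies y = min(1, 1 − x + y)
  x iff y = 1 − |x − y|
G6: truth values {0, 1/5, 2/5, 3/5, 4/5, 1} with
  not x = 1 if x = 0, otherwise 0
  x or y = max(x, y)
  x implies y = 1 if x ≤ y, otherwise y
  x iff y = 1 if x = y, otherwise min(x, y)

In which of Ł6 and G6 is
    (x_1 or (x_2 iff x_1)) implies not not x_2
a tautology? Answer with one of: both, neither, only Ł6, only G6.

In Ł6: at x_1 = 0, x_2 = 0 the value is 0 — not a tautology.
In G6: at x_1 = 0, x_2 = 0 the value is 0 — not a tautology.

neither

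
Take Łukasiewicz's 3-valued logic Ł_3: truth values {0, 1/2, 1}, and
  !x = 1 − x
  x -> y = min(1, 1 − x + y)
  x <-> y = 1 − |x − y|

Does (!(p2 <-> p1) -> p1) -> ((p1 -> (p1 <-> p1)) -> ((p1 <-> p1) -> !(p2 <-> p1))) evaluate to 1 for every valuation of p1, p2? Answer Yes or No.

Counterexample: take p1 = 0, p2 = 0.
p2 <-> p1 = 0 <-> 0 = 1
!(p2 <-> p1) = !1 = 0
!(p2 <-> p1) -> p1 = 0 -> 0 = 1
p1 <-> p1 = 0 <-> 0 = 1
p1 -> (p1 <-> p1) = 0 -> 1 = 1
p1 <-> p1 = 0 <-> 0 = 1
p2 <-> p1 = 0 <-> 0 = 1
!(p2 <-> p1) = !1 = 0
(p1 <-> p1) -> !(p2 <-> p1) = 1 -> 0 = 0
(p1 -> (p1 <-> p1)) -> ((p1 <-> p1) -> !(p2 <-> p1)) = 1 -> 0 = 0
(!(p2 <-> p1) -> p1) -> ((p1 -> (p1 <-> p1)) -> ((p1 <-> p1) -> !(p2 <-> p1))) = 1 -> 0 = 0
This gives 0 ≠ 1.

No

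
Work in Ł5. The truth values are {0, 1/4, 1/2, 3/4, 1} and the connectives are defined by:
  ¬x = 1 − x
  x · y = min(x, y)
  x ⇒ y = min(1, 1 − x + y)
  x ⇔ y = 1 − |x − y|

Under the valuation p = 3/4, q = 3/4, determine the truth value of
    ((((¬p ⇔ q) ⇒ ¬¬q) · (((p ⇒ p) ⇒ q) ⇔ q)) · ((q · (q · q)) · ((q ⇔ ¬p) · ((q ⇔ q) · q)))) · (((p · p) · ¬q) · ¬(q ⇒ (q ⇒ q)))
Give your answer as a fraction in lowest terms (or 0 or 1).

¬p = ¬3/4 = 1/4
¬p ⇔ q = 1/4 ⇔ 3/4 = 1/2
¬q = ¬3/4 = 1/4
¬¬q = ¬1/4 = 3/4
(¬p ⇔ q) ⇒ ¬¬q = 1/2 ⇒ 3/4 = 1
p ⇒ p = 3/4 ⇒ 3/4 = 1
(p ⇒ p) ⇒ q = 1 ⇒ 3/4 = 3/4
((p ⇒ p) ⇒ q) ⇔ q = 3/4 ⇔ 3/4 = 1
((¬p ⇔ q) ⇒ ¬¬q) · (((p ⇒ p) ⇒ q) ⇔ q) = 1 · 1 = 1
q · q = 3/4 · 3/4 = 3/4
q · (q · q) = 3/4 · 3/4 = 3/4
¬p = ¬3/4 = 1/4
q ⇔ ¬p = 3/4 ⇔ 1/4 = 1/2
q ⇔ q = 3/4 ⇔ 3/4 = 1
(q ⇔ q) · q = 1 · 3/4 = 3/4
(q ⇔ ¬p) · ((q ⇔ q) · q) = 1/2 · 3/4 = 1/2
(q · (q · q)) · ((q ⇔ ¬p) · ((q ⇔ q) · q)) = 3/4 · 1/2 = 1/2
(((¬p ⇔ q) ⇒ ¬¬q) · (((p ⇒ p) ⇒ q) ⇔ q)) · ((q · (q · q)) · ((q ⇔ ¬p) · ((q ⇔ q) · q))) = 1 · 1/2 = 1/2
p · p = 3/4 · 3/4 = 3/4
¬q = ¬3/4 = 1/4
(p · p) · ¬q = 3/4 · 1/4 = 1/4
q ⇒ q = 3/4 ⇒ 3/4 = 1
q ⇒ (q ⇒ q) = 3/4 ⇒ 1 = 1
¬(q ⇒ (q ⇒ q)) = ¬1 = 0
((p · p) · ¬q) · ¬(q ⇒ (q ⇒ q)) = 1/4 · 0 = 0
((((¬p ⇔ q) ⇒ ¬¬q) · (((p ⇒ p) ⇒ q) ⇔ q)) · ((q · (q · q)) · ((q ⇔ ¬p) · ((q ⇔ q) · q)))) · (((p · p) · ¬q) · ¬(q ⇒ (q ⇒ q))) = 1/2 · 0 = 0

0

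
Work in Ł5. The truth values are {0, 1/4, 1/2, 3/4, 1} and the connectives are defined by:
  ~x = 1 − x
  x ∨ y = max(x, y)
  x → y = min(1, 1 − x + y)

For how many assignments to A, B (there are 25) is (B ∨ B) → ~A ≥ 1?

value 1: 15 assignments (counts)
value 3/4: 4 assignments
value 1/2: 3 assignments
value 1/4: 2 assignments
value 0: 1 assignment
So 15 of the 25 assignments meet the threshold.

15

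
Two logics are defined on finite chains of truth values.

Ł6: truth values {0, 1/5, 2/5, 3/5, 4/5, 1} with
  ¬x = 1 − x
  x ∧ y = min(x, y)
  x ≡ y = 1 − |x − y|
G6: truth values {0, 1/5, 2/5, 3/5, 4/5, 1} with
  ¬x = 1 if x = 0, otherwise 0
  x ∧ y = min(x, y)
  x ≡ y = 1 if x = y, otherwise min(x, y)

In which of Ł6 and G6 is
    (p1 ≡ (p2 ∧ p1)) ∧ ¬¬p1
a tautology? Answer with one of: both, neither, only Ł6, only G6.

In Ł6: at p1 = 0, p2 = 0 the value is 0 — not a tautology.
In G6: at p1 = 0, p2 = 0 the value is 0 — not a tautology.

neither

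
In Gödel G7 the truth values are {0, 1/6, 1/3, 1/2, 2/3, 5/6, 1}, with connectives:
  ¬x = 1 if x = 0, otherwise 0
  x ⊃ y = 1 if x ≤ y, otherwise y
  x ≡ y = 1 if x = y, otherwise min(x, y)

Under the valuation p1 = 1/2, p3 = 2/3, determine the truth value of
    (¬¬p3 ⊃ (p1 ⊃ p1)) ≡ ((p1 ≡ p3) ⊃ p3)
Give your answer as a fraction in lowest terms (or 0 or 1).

1

¬p3 = ¬2/3 = 0
¬¬p3 = ¬0 = 1
p1 ⊃ p1 = 1/2 ⊃ 1/2 = 1
¬¬p3 ⊃ (p1 ⊃ p1) = 1 ⊃ 1 = 1
p1 ≡ p3 = 1/2 ≡ 2/3 = 1/2
(p1 ≡ p3) ⊃ p3 = 1/2 ⊃ 2/3 = 1
(¬¬p3 ⊃ (p1 ⊃ p1)) ≡ ((p1 ≡ p3) ⊃ p3) = 1 ≡ 1 = 1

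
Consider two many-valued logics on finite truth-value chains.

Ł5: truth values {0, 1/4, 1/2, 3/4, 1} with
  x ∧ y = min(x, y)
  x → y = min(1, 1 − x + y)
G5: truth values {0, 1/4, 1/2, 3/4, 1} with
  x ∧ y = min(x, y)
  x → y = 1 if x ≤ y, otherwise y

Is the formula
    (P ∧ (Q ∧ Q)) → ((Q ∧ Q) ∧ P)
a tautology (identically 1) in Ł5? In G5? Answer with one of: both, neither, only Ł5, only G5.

In Ł5: every assignment gives 1 — tautology.
In G5: every assignment gives 1 — tautology.

both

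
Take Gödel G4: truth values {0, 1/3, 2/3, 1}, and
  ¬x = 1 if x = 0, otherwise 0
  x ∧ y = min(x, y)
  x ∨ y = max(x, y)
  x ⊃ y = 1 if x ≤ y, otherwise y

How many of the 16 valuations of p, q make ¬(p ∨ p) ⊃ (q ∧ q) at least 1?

p = 0, q = 0 ↦ 0  <
p = 0, q = 1/3 ↦ 1/3  <
p = 0, q = 2/3 ↦ 2/3  <
p = 0, q = 1 ↦ 1  ≥
p = 1/3, q = 0 ↦ 1  ≥
p = 1/3, q = 1/3 ↦ 1  ≥
p = 1/3, q = 2/3 ↦ 1  ≥
p = 1/3, q = 1 ↦ 1  ≥
p = 2/3, q = 0 ↦ 1  ≥
p = 2/3, q = 1/3 ↦ 1  ≥
p = 2/3, q = 2/3 ↦ 1  ≥
p = 2/3, q = 1 ↦ 1  ≥
p = 1, q = 0 ↦ 1  ≥
p = 1, q = 1/3 ↦ 1  ≥
p = 1, q = 2/3 ↦ 1  ≥
p = 1, q = 1 ↦ 1  ≥
So 13 of the 16 assignments meet the threshold.

13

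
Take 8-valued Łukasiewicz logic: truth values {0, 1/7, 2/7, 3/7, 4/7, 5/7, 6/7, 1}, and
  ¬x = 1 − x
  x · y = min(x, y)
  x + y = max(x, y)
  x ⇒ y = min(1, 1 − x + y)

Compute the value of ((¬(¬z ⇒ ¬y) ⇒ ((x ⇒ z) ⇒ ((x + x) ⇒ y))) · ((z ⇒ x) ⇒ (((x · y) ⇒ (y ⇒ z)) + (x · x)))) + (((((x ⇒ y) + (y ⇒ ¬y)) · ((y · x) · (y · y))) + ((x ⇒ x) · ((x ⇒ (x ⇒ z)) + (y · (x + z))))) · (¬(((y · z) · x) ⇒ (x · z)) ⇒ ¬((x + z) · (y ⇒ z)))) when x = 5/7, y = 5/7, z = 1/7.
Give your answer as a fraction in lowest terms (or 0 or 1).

5/7

¬z = ¬1/7 = 6/7
¬y = ¬5/7 = 2/7
¬z ⇒ ¬y = 6/7 ⇒ 2/7 = 3/7
¬(¬z ⇒ ¬y) = ¬3/7 = 4/7
x ⇒ z = 5/7 ⇒ 1/7 = 3/7
x + x = 5/7 + 5/7 = 5/7
(x + x) ⇒ y = 5/7 ⇒ 5/7 = 1
(x ⇒ z) ⇒ ((x + x) ⇒ y) = 3/7 ⇒ 1 = 1
¬(¬z ⇒ ¬y) ⇒ ((x ⇒ z) ⇒ ((x + x) ⇒ y)) = 4/7 ⇒ 1 = 1
z ⇒ x = 1/7 ⇒ 5/7 = 1
x · y = 5/7 · 5/7 = 5/7
y ⇒ z = 5/7 ⇒ 1/7 = 3/7
(x · y) ⇒ (y ⇒ z) = 5/7 ⇒ 3/7 = 5/7
x · x = 5/7 · 5/7 = 5/7
((x · y) ⇒ (y ⇒ z)) + (x · x) = 5/7 + 5/7 = 5/7
(z ⇒ x) ⇒ (((x · y) ⇒ (y ⇒ z)) + (x · x)) = 1 ⇒ 5/7 = 5/7
(¬(¬z ⇒ ¬y) ⇒ ((x ⇒ z) ⇒ ((x + x) ⇒ y))) · ((z ⇒ x) ⇒ (((x · y) ⇒ (y ⇒ z)) + (x · x))) = 1 · 5/7 = 5/7
x ⇒ y = 5/7 ⇒ 5/7 = 1
¬y = ¬5/7 = 2/7
y ⇒ ¬y = 5/7 ⇒ 2/7 = 4/7
(x ⇒ y) + (y ⇒ ¬y) = 1 + 4/7 = 1
y · x = 5/7 · 5/7 = 5/7
y · y = 5/7 · 5/7 = 5/7
(y · x) · (y · y) = 5/7 · 5/7 = 5/7
((x ⇒ y) + (y ⇒ ¬y)) · ((y · x) · (y · y)) = 1 · 5/7 = 5/7
x ⇒ x = 5/7 ⇒ 5/7 = 1
x ⇒ z = 5/7 ⇒ 1/7 = 3/7
x ⇒ (x ⇒ z) = 5/7 ⇒ 3/7 = 5/7
x + z = 5/7 + 1/7 = 5/7
y · (x + z) = 5/7 · 5/7 = 5/7
(x ⇒ (x ⇒ z)) + (y · (x + z)) = 5/7 + 5/7 = 5/7
(x ⇒ x) · ((x ⇒ (x ⇒ z)) + (y · (x + z))) = 1 · 5/7 = 5/7
(((x ⇒ y) + (y ⇒ ¬y)) · ((y · x) · (y · y))) + ((x ⇒ x) · ((x ⇒ (x ⇒ z)) + (y · (x + z)))) = 5/7 + 5/7 = 5/7
y · z = 5/7 · 1/7 = 1/7
(y · z) · x = 1/7 · 5/7 = 1/7
x · z = 5/7 · 1/7 = 1/7
((y · z) · x) ⇒ (x · z) = 1/7 ⇒ 1/7 = 1
¬(((y · z) · x) ⇒ (x · z)) = ¬1 = 0
x + z = 5/7 + 1/7 = 5/7
y ⇒ z = 5/7 ⇒ 1/7 = 3/7
(x + z) · (y ⇒ z) = 5/7 · 3/7 = 3/7
¬((x + z) · (y ⇒ z)) = ¬3/7 = 4/7
¬(((y · z) · x) ⇒ (x · z)) ⇒ ¬((x + z) · (y ⇒ z)) = 0 ⇒ 4/7 = 1
((((x ⇒ y) + (y ⇒ ¬y)) · ((y · x) · (y · y))) + ((x ⇒ x) · ((x ⇒ (x ⇒ z)) + (y · (x + z))))) · (¬(((y · z) · x) ⇒ (x · z)) ⇒ ¬((x + z) · (y ⇒ z))) = 5/7 · 1 = 5/7
((¬(¬z ⇒ ¬y) ⇒ ((x ⇒ z) ⇒ ((x + x) ⇒ y))) · ((z ⇒ x) ⇒ (((x · y) ⇒ (y ⇒ z)) + (x · x)))) + (((((x ⇒ y) + (y ⇒ ¬y)) · ((y · x) · (y · y))) + ((x ⇒ x) · ((x ⇒ (x ⇒ z)) + (y · (x + z))))) · (¬(((y · z) · x) ⇒ (x · z)) ⇒ ¬((x + z) · (y ⇒ z)))) = 5/7 + 5/7 = 5/7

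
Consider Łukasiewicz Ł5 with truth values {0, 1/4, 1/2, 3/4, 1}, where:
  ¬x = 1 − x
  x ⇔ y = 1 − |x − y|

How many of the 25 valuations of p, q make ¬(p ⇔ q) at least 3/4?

6

value 1: 2 assignments (counts)
value 3/4: 4 assignments (counts)
value 1/2: 6 assignments
value 1/4: 8 assignments
value 0: 5 assignments
So 6 of the 25 assignments meet the threshold.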